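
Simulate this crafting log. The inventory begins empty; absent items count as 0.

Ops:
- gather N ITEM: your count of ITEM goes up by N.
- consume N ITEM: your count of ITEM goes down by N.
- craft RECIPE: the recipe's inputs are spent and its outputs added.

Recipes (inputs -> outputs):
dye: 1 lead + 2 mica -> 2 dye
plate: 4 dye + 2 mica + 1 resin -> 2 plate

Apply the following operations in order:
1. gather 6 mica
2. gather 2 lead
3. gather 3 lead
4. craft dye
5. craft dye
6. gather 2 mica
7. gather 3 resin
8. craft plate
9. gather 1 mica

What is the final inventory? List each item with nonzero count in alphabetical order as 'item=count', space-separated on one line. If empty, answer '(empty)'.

Answer: lead=3 mica=3 plate=2 resin=2

Derivation:
After 1 (gather 6 mica): mica=6
After 2 (gather 2 lead): lead=2 mica=6
After 3 (gather 3 lead): lead=5 mica=6
After 4 (craft dye): dye=2 lead=4 mica=4
After 5 (craft dye): dye=4 lead=3 mica=2
After 6 (gather 2 mica): dye=4 lead=3 mica=4
After 7 (gather 3 resin): dye=4 lead=3 mica=4 resin=3
After 8 (craft plate): lead=3 mica=2 plate=2 resin=2
After 9 (gather 1 mica): lead=3 mica=3 plate=2 resin=2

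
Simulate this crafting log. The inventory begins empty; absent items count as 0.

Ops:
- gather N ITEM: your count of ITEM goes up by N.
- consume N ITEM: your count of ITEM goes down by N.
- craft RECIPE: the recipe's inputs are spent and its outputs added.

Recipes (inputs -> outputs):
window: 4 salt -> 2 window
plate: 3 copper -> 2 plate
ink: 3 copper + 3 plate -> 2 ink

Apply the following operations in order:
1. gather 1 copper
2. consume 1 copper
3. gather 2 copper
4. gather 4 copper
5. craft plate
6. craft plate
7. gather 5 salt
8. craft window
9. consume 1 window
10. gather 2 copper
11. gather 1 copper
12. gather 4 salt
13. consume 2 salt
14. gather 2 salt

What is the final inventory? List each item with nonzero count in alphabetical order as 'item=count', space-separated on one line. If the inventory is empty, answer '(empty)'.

After 1 (gather 1 copper): copper=1
After 2 (consume 1 copper): (empty)
After 3 (gather 2 copper): copper=2
After 4 (gather 4 copper): copper=6
After 5 (craft plate): copper=3 plate=2
After 6 (craft plate): plate=4
After 7 (gather 5 salt): plate=4 salt=5
After 8 (craft window): plate=4 salt=1 window=2
After 9 (consume 1 window): plate=4 salt=1 window=1
After 10 (gather 2 copper): copper=2 plate=4 salt=1 window=1
After 11 (gather 1 copper): copper=3 plate=4 salt=1 window=1
After 12 (gather 4 salt): copper=3 plate=4 salt=5 window=1
After 13 (consume 2 salt): copper=3 plate=4 salt=3 window=1
After 14 (gather 2 salt): copper=3 plate=4 salt=5 window=1

Answer: copper=3 plate=4 salt=5 window=1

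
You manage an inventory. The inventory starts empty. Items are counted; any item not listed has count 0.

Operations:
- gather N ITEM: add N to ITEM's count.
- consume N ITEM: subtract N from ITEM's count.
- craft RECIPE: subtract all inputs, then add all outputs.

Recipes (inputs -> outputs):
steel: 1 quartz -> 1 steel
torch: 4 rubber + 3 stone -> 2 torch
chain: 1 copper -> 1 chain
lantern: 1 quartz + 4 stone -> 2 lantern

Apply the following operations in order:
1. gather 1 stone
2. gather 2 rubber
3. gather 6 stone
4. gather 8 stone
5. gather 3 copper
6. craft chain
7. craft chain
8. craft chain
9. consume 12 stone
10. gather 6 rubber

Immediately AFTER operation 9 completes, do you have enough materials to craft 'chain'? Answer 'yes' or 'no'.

Answer: no

Derivation:
After 1 (gather 1 stone): stone=1
After 2 (gather 2 rubber): rubber=2 stone=1
After 3 (gather 6 stone): rubber=2 stone=7
After 4 (gather 8 stone): rubber=2 stone=15
After 5 (gather 3 copper): copper=3 rubber=2 stone=15
After 6 (craft chain): chain=1 copper=2 rubber=2 stone=15
After 7 (craft chain): chain=2 copper=1 rubber=2 stone=15
After 8 (craft chain): chain=3 rubber=2 stone=15
After 9 (consume 12 stone): chain=3 rubber=2 stone=3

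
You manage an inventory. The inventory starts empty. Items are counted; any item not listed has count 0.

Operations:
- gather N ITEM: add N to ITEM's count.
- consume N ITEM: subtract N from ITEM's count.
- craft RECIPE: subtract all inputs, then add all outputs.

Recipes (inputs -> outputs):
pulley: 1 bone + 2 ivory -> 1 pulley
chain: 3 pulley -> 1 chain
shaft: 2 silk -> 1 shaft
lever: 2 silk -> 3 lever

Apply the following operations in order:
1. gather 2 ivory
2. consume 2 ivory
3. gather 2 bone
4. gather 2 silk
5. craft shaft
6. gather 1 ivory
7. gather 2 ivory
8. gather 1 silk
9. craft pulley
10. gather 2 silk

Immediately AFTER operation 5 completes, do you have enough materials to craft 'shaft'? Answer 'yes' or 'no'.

After 1 (gather 2 ivory): ivory=2
After 2 (consume 2 ivory): (empty)
After 3 (gather 2 bone): bone=2
After 4 (gather 2 silk): bone=2 silk=2
After 5 (craft shaft): bone=2 shaft=1

Answer: no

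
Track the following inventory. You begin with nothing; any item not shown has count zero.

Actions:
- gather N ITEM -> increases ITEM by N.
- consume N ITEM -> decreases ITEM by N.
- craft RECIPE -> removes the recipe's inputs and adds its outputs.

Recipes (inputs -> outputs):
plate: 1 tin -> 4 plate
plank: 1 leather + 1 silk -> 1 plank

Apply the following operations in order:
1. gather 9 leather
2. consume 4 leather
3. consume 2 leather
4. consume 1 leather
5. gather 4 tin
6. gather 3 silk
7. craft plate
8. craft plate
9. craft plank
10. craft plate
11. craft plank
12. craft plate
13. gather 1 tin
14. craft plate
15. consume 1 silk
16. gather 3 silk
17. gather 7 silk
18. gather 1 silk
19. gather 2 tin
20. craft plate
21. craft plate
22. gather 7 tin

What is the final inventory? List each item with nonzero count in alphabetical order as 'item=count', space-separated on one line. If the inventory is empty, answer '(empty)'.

After 1 (gather 9 leather): leather=9
After 2 (consume 4 leather): leather=5
After 3 (consume 2 leather): leather=3
After 4 (consume 1 leather): leather=2
After 5 (gather 4 tin): leather=2 tin=4
After 6 (gather 3 silk): leather=2 silk=3 tin=4
After 7 (craft plate): leather=2 plate=4 silk=3 tin=3
After 8 (craft plate): leather=2 plate=8 silk=3 tin=2
After 9 (craft plank): leather=1 plank=1 plate=8 silk=2 tin=2
After 10 (craft plate): leather=1 plank=1 plate=12 silk=2 tin=1
After 11 (craft plank): plank=2 plate=12 silk=1 tin=1
After 12 (craft plate): plank=2 plate=16 silk=1
After 13 (gather 1 tin): plank=2 plate=16 silk=1 tin=1
After 14 (craft plate): plank=2 plate=20 silk=1
After 15 (consume 1 silk): plank=2 plate=20
After 16 (gather 3 silk): plank=2 plate=20 silk=3
After 17 (gather 7 silk): plank=2 plate=20 silk=10
After 18 (gather 1 silk): plank=2 plate=20 silk=11
After 19 (gather 2 tin): plank=2 plate=20 silk=11 tin=2
After 20 (craft plate): plank=2 plate=24 silk=11 tin=1
After 21 (craft plate): plank=2 plate=28 silk=11
After 22 (gather 7 tin): plank=2 plate=28 silk=11 tin=7

Answer: plank=2 plate=28 silk=11 tin=7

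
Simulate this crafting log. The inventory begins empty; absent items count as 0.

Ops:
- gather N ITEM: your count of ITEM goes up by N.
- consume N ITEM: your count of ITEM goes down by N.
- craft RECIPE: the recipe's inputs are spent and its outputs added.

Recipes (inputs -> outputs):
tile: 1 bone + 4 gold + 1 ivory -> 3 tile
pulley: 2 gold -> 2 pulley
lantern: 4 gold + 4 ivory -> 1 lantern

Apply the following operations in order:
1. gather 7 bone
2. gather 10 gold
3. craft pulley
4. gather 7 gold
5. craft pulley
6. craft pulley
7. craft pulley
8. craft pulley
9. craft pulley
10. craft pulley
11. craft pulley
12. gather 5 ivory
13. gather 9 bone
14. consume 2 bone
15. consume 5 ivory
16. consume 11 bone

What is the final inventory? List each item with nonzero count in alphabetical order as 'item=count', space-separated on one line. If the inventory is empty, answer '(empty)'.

After 1 (gather 7 bone): bone=7
After 2 (gather 10 gold): bone=7 gold=10
After 3 (craft pulley): bone=7 gold=8 pulley=2
After 4 (gather 7 gold): bone=7 gold=15 pulley=2
After 5 (craft pulley): bone=7 gold=13 pulley=4
After 6 (craft pulley): bone=7 gold=11 pulley=6
After 7 (craft pulley): bone=7 gold=9 pulley=8
After 8 (craft pulley): bone=7 gold=7 pulley=10
After 9 (craft pulley): bone=7 gold=5 pulley=12
After 10 (craft pulley): bone=7 gold=3 pulley=14
After 11 (craft pulley): bone=7 gold=1 pulley=16
After 12 (gather 5 ivory): bone=7 gold=1 ivory=5 pulley=16
After 13 (gather 9 bone): bone=16 gold=1 ivory=5 pulley=16
After 14 (consume 2 bone): bone=14 gold=1 ivory=5 pulley=16
After 15 (consume 5 ivory): bone=14 gold=1 pulley=16
After 16 (consume 11 bone): bone=3 gold=1 pulley=16

Answer: bone=3 gold=1 pulley=16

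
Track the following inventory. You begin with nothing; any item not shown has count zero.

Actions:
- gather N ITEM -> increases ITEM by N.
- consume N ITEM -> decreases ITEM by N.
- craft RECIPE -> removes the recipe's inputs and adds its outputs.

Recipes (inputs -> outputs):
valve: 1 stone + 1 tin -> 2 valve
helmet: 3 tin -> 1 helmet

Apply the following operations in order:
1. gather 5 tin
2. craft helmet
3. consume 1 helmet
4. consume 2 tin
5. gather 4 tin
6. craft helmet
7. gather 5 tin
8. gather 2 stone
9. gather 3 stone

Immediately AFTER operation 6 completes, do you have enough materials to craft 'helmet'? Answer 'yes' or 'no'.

Answer: no

Derivation:
After 1 (gather 5 tin): tin=5
After 2 (craft helmet): helmet=1 tin=2
After 3 (consume 1 helmet): tin=2
After 4 (consume 2 tin): (empty)
After 5 (gather 4 tin): tin=4
After 6 (craft helmet): helmet=1 tin=1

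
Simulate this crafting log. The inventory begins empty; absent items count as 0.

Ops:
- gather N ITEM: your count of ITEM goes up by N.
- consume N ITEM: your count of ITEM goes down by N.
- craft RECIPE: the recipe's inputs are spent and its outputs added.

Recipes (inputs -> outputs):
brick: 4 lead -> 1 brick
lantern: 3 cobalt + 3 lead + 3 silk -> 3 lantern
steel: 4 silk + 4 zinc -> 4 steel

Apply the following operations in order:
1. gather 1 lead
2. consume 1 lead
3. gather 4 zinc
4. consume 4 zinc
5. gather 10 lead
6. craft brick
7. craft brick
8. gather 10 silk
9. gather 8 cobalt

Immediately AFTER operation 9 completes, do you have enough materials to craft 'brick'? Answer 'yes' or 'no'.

After 1 (gather 1 lead): lead=1
After 2 (consume 1 lead): (empty)
After 3 (gather 4 zinc): zinc=4
After 4 (consume 4 zinc): (empty)
After 5 (gather 10 lead): lead=10
After 6 (craft brick): brick=1 lead=6
After 7 (craft brick): brick=2 lead=2
After 8 (gather 10 silk): brick=2 lead=2 silk=10
After 9 (gather 8 cobalt): brick=2 cobalt=8 lead=2 silk=10

Answer: no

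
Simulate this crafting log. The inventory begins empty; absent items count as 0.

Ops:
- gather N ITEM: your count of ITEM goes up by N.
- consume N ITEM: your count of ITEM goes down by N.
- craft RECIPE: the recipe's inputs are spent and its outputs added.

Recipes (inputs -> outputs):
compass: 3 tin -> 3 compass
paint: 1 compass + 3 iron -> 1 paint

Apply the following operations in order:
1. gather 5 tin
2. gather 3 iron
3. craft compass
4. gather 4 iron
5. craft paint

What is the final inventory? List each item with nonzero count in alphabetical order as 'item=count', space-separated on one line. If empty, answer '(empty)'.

After 1 (gather 5 tin): tin=5
After 2 (gather 3 iron): iron=3 tin=5
After 3 (craft compass): compass=3 iron=3 tin=2
After 4 (gather 4 iron): compass=3 iron=7 tin=2
After 5 (craft paint): compass=2 iron=4 paint=1 tin=2

Answer: compass=2 iron=4 paint=1 tin=2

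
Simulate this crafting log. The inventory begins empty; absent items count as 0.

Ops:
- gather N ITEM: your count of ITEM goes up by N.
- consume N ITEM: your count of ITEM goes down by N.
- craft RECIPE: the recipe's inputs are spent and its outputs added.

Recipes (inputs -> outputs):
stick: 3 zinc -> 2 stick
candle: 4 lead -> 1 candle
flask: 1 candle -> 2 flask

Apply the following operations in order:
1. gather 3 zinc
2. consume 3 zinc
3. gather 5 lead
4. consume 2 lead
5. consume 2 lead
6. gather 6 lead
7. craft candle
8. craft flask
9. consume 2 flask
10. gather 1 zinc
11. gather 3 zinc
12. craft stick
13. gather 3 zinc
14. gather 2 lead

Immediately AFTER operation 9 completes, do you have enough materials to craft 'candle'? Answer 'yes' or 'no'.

After 1 (gather 3 zinc): zinc=3
After 2 (consume 3 zinc): (empty)
After 3 (gather 5 lead): lead=5
After 4 (consume 2 lead): lead=3
After 5 (consume 2 lead): lead=1
After 6 (gather 6 lead): lead=7
After 7 (craft candle): candle=1 lead=3
After 8 (craft flask): flask=2 lead=3
After 9 (consume 2 flask): lead=3

Answer: no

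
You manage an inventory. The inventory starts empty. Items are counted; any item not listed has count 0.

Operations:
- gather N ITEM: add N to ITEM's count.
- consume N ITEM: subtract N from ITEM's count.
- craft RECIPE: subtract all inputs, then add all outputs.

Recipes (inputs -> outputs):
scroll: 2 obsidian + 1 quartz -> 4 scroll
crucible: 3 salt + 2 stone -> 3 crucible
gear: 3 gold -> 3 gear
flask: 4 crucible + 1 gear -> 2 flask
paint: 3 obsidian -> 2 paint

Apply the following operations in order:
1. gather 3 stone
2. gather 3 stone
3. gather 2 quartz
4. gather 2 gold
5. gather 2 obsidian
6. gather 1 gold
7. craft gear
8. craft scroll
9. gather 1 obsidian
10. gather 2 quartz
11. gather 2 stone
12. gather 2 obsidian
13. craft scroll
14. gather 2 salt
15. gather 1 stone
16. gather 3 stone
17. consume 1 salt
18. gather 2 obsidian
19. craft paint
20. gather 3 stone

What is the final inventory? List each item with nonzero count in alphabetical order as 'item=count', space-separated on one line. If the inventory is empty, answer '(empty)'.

After 1 (gather 3 stone): stone=3
After 2 (gather 3 stone): stone=6
After 3 (gather 2 quartz): quartz=2 stone=6
After 4 (gather 2 gold): gold=2 quartz=2 stone=6
After 5 (gather 2 obsidian): gold=2 obsidian=2 quartz=2 stone=6
After 6 (gather 1 gold): gold=3 obsidian=2 quartz=2 stone=6
After 7 (craft gear): gear=3 obsidian=2 quartz=2 stone=6
After 8 (craft scroll): gear=3 quartz=1 scroll=4 stone=6
After 9 (gather 1 obsidian): gear=3 obsidian=1 quartz=1 scroll=4 stone=6
After 10 (gather 2 quartz): gear=3 obsidian=1 quartz=3 scroll=4 stone=6
After 11 (gather 2 stone): gear=3 obsidian=1 quartz=3 scroll=4 stone=8
After 12 (gather 2 obsidian): gear=3 obsidian=3 quartz=3 scroll=4 stone=8
After 13 (craft scroll): gear=3 obsidian=1 quartz=2 scroll=8 stone=8
After 14 (gather 2 salt): gear=3 obsidian=1 quartz=2 salt=2 scroll=8 stone=8
After 15 (gather 1 stone): gear=3 obsidian=1 quartz=2 salt=2 scroll=8 stone=9
After 16 (gather 3 stone): gear=3 obsidian=1 quartz=2 salt=2 scroll=8 stone=12
After 17 (consume 1 salt): gear=3 obsidian=1 quartz=2 salt=1 scroll=8 stone=12
After 18 (gather 2 obsidian): gear=3 obsidian=3 quartz=2 salt=1 scroll=8 stone=12
After 19 (craft paint): gear=3 paint=2 quartz=2 salt=1 scroll=8 stone=12
After 20 (gather 3 stone): gear=3 paint=2 quartz=2 salt=1 scroll=8 stone=15

Answer: gear=3 paint=2 quartz=2 salt=1 scroll=8 stone=15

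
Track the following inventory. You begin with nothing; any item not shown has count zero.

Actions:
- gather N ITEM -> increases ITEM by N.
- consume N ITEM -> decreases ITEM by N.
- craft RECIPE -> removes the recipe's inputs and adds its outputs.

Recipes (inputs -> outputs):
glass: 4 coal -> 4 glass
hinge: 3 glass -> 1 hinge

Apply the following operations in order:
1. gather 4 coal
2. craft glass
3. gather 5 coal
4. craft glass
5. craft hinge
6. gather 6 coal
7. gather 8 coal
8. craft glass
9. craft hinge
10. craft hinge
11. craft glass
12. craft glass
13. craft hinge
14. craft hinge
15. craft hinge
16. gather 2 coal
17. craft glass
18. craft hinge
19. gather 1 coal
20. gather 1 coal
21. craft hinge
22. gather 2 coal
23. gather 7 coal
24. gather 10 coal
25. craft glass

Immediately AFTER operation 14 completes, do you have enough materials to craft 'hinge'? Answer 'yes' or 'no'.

After 1 (gather 4 coal): coal=4
After 2 (craft glass): glass=4
After 3 (gather 5 coal): coal=5 glass=4
After 4 (craft glass): coal=1 glass=8
After 5 (craft hinge): coal=1 glass=5 hinge=1
After 6 (gather 6 coal): coal=7 glass=5 hinge=1
After 7 (gather 8 coal): coal=15 glass=5 hinge=1
After 8 (craft glass): coal=11 glass=9 hinge=1
After 9 (craft hinge): coal=11 glass=6 hinge=2
After 10 (craft hinge): coal=11 glass=3 hinge=3
After 11 (craft glass): coal=7 glass=7 hinge=3
After 12 (craft glass): coal=3 glass=11 hinge=3
After 13 (craft hinge): coal=3 glass=8 hinge=4
After 14 (craft hinge): coal=3 glass=5 hinge=5

Answer: yes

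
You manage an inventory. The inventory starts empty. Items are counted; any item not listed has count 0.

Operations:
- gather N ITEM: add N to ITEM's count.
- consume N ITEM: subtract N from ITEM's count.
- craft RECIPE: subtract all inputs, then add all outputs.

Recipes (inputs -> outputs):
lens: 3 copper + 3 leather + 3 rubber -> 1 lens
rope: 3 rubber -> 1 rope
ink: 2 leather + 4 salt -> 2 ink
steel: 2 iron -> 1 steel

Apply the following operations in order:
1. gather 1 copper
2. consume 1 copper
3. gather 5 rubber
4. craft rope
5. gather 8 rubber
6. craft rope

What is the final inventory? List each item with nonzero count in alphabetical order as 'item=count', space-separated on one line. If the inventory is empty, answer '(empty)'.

Answer: rope=2 rubber=7

Derivation:
After 1 (gather 1 copper): copper=1
After 2 (consume 1 copper): (empty)
After 3 (gather 5 rubber): rubber=5
After 4 (craft rope): rope=1 rubber=2
After 5 (gather 8 rubber): rope=1 rubber=10
After 6 (craft rope): rope=2 rubber=7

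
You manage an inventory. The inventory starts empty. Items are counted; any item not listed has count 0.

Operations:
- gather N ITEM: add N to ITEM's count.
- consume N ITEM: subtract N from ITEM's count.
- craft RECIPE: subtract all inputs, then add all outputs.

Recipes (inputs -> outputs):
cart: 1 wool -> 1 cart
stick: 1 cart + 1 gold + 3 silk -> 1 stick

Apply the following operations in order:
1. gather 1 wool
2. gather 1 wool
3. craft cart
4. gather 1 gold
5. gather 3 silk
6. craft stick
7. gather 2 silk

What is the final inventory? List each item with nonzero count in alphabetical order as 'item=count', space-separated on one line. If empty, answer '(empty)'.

Answer: silk=2 stick=1 wool=1

Derivation:
After 1 (gather 1 wool): wool=1
After 2 (gather 1 wool): wool=2
After 3 (craft cart): cart=1 wool=1
After 4 (gather 1 gold): cart=1 gold=1 wool=1
After 5 (gather 3 silk): cart=1 gold=1 silk=3 wool=1
After 6 (craft stick): stick=1 wool=1
After 7 (gather 2 silk): silk=2 stick=1 wool=1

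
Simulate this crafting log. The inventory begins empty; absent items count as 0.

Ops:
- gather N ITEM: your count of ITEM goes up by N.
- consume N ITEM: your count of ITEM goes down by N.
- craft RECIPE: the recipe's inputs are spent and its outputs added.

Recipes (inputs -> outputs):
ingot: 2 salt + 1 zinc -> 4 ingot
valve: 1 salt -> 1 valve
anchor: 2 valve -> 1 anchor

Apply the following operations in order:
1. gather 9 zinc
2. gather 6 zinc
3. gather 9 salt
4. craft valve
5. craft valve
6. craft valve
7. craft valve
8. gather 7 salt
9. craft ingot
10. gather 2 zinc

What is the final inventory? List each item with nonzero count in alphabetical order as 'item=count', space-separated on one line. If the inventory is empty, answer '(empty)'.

After 1 (gather 9 zinc): zinc=9
After 2 (gather 6 zinc): zinc=15
After 3 (gather 9 salt): salt=9 zinc=15
After 4 (craft valve): salt=8 valve=1 zinc=15
After 5 (craft valve): salt=7 valve=2 zinc=15
After 6 (craft valve): salt=6 valve=3 zinc=15
After 7 (craft valve): salt=5 valve=4 zinc=15
After 8 (gather 7 salt): salt=12 valve=4 zinc=15
After 9 (craft ingot): ingot=4 salt=10 valve=4 zinc=14
After 10 (gather 2 zinc): ingot=4 salt=10 valve=4 zinc=16

Answer: ingot=4 salt=10 valve=4 zinc=16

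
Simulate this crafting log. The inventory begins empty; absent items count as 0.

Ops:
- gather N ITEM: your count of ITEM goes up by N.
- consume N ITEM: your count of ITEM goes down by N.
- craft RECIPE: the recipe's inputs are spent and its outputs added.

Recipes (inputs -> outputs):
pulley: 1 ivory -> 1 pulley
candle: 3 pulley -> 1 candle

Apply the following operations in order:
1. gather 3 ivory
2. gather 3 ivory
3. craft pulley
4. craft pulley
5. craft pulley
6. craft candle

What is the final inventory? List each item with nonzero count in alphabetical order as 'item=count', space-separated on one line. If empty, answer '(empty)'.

Answer: candle=1 ivory=3

Derivation:
After 1 (gather 3 ivory): ivory=3
After 2 (gather 3 ivory): ivory=6
After 3 (craft pulley): ivory=5 pulley=1
After 4 (craft pulley): ivory=4 pulley=2
After 5 (craft pulley): ivory=3 pulley=3
After 6 (craft candle): candle=1 ivory=3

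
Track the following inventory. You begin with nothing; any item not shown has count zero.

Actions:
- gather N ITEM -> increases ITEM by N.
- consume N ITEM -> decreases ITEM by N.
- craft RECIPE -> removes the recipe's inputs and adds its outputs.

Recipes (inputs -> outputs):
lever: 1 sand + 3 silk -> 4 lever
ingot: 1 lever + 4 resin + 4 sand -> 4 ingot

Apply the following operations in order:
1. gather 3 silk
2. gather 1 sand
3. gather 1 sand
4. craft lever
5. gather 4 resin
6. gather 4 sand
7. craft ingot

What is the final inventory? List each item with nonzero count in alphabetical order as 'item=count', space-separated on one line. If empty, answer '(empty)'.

Answer: ingot=4 lever=3 sand=1

Derivation:
After 1 (gather 3 silk): silk=3
After 2 (gather 1 sand): sand=1 silk=3
After 3 (gather 1 sand): sand=2 silk=3
After 4 (craft lever): lever=4 sand=1
After 5 (gather 4 resin): lever=4 resin=4 sand=1
After 6 (gather 4 sand): lever=4 resin=4 sand=5
After 7 (craft ingot): ingot=4 lever=3 sand=1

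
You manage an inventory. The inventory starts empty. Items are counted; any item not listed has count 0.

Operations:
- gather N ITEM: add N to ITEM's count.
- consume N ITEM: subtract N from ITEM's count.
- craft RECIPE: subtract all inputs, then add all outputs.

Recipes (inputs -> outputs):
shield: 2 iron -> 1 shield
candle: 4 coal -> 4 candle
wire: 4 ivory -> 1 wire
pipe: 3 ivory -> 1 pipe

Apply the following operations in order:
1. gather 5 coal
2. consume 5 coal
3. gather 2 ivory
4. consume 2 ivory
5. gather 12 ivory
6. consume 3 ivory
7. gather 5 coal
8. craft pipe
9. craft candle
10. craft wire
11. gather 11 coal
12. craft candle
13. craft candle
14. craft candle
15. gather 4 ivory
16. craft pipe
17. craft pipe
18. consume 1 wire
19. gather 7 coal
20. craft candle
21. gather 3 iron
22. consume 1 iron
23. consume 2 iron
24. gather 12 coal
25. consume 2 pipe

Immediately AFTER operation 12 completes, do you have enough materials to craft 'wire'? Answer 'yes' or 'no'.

Answer: no

Derivation:
After 1 (gather 5 coal): coal=5
After 2 (consume 5 coal): (empty)
After 3 (gather 2 ivory): ivory=2
After 4 (consume 2 ivory): (empty)
After 5 (gather 12 ivory): ivory=12
After 6 (consume 3 ivory): ivory=9
After 7 (gather 5 coal): coal=5 ivory=9
After 8 (craft pipe): coal=5 ivory=6 pipe=1
After 9 (craft candle): candle=4 coal=1 ivory=6 pipe=1
After 10 (craft wire): candle=4 coal=1 ivory=2 pipe=1 wire=1
After 11 (gather 11 coal): candle=4 coal=12 ivory=2 pipe=1 wire=1
After 12 (craft candle): candle=8 coal=8 ivory=2 pipe=1 wire=1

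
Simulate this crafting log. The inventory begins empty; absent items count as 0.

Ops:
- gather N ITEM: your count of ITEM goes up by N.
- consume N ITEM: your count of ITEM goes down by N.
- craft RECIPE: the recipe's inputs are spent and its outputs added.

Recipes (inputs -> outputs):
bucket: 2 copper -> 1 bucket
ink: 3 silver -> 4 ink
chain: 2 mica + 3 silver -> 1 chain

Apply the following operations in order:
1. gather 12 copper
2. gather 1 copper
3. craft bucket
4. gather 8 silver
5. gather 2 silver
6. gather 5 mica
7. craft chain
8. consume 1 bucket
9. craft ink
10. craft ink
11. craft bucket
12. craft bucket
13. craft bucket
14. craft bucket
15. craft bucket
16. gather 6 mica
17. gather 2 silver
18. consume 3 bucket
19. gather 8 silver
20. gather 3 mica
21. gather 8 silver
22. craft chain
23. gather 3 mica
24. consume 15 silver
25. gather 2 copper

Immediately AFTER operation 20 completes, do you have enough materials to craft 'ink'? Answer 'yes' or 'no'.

After 1 (gather 12 copper): copper=12
After 2 (gather 1 copper): copper=13
After 3 (craft bucket): bucket=1 copper=11
After 4 (gather 8 silver): bucket=1 copper=11 silver=8
After 5 (gather 2 silver): bucket=1 copper=11 silver=10
After 6 (gather 5 mica): bucket=1 copper=11 mica=5 silver=10
After 7 (craft chain): bucket=1 chain=1 copper=11 mica=3 silver=7
After 8 (consume 1 bucket): chain=1 copper=11 mica=3 silver=7
After 9 (craft ink): chain=1 copper=11 ink=4 mica=3 silver=4
After 10 (craft ink): chain=1 copper=11 ink=8 mica=3 silver=1
After 11 (craft bucket): bucket=1 chain=1 copper=9 ink=8 mica=3 silver=1
After 12 (craft bucket): bucket=2 chain=1 copper=7 ink=8 mica=3 silver=1
After 13 (craft bucket): bucket=3 chain=1 copper=5 ink=8 mica=3 silver=1
After 14 (craft bucket): bucket=4 chain=1 copper=3 ink=8 mica=3 silver=1
After 15 (craft bucket): bucket=5 chain=1 copper=1 ink=8 mica=3 silver=1
After 16 (gather 6 mica): bucket=5 chain=1 copper=1 ink=8 mica=9 silver=1
After 17 (gather 2 silver): bucket=5 chain=1 copper=1 ink=8 mica=9 silver=3
After 18 (consume 3 bucket): bucket=2 chain=1 copper=1 ink=8 mica=9 silver=3
After 19 (gather 8 silver): bucket=2 chain=1 copper=1 ink=8 mica=9 silver=11
After 20 (gather 3 mica): bucket=2 chain=1 copper=1 ink=8 mica=12 silver=11

Answer: yes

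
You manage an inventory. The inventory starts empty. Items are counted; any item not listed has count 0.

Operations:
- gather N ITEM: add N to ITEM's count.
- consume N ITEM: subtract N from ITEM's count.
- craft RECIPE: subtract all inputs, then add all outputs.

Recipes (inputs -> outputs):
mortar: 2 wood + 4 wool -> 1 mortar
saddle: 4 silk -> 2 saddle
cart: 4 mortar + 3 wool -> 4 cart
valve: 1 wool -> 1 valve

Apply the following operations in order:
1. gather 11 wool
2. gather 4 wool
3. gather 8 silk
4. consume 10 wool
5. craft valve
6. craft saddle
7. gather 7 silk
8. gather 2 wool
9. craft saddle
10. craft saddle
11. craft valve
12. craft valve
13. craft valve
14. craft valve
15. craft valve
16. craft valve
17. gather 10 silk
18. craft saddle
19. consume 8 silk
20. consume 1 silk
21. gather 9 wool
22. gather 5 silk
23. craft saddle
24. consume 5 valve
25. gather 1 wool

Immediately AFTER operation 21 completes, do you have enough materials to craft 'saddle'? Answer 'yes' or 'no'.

Answer: no

Derivation:
After 1 (gather 11 wool): wool=11
After 2 (gather 4 wool): wool=15
After 3 (gather 8 silk): silk=8 wool=15
After 4 (consume 10 wool): silk=8 wool=5
After 5 (craft valve): silk=8 valve=1 wool=4
After 6 (craft saddle): saddle=2 silk=4 valve=1 wool=4
After 7 (gather 7 silk): saddle=2 silk=11 valve=1 wool=4
After 8 (gather 2 wool): saddle=2 silk=11 valve=1 wool=6
After 9 (craft saddle): saddle=4 silk=7 valve=1 wool=6
After 10 (craft saddle): saddle=6 silk=3 valve=1 wool=6
After 11 (craft valve): saddle=6 silk=3 valve=2 wool=5
After 12 (craft valve): saddle=6 silk=3 valve=3 wool=4
After 13 (craft valve): saddle=6 silk=3 valve=4 wool=3
After 14 (craft valve): saddle=6 silk=3 valve=5 wool=2
After 15 (craft valve): saddle=6 silk=3 valve=6 wool=1
After 16 (craft valve): saddle=6 silk=3 valve=7
After 17 (gather 10 silk): saddle=6 silk=13 valve=7
After 18 (craft saddle): saddle=8 silk=9 valve=7
After 19 (consume 8 silk): saddle=8 silk=1 valve=7
After 20 (consume 1 silk): saddle=8 valve=7
After 21 (gather 9 wool): saddle=8 valve=7 wool=9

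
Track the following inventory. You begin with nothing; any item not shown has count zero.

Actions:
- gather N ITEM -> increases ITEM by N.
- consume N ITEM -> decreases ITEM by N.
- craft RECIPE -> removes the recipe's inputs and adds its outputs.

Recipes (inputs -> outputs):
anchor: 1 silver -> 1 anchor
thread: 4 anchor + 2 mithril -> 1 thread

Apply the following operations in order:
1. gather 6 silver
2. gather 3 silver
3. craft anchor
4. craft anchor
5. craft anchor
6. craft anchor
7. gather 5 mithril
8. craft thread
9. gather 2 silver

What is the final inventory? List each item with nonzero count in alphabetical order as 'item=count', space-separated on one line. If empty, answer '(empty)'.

Answer: mithril=3 silver=7 thread=1

Derivation:
After 1 (gather 6 silver): silver=6
After 2 (gather 3 silver): silver=9
After 3 (craft anchor): anchor=1 silver=8
After 4 (craft anchor): anchor=2 silver=7
After 5 (craft anchor): anchor=3 silver=6
After 6 (craft anchor): anchor=4 silver=5
After 7 (gather 5 mithril): anchor=4 mithril=5 silver=5
After 8 (craft thread): mithril=3 silver=5 thread=1
After 9 (gather 2 silver): mithril=3 silver=7 thread=1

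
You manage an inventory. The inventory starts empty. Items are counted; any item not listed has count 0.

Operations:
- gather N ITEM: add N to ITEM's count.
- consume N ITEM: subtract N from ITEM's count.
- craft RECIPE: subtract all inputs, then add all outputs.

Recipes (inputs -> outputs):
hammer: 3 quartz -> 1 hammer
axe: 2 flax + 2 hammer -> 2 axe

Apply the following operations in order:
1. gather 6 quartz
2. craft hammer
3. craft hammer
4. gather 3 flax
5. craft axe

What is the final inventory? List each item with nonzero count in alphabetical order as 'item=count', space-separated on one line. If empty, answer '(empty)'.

Answer: axe=2 flax=1

Derivation:
After 1 (gather 6 quartz): quartz=6
After 2 (craft hammer): hammer=1 quartz=3
After 3 (craft hammer): hammer=2
After 4 (gather 3 flax): flax=3 hammer=2
After 5 (craft axe): axe=2 flax=1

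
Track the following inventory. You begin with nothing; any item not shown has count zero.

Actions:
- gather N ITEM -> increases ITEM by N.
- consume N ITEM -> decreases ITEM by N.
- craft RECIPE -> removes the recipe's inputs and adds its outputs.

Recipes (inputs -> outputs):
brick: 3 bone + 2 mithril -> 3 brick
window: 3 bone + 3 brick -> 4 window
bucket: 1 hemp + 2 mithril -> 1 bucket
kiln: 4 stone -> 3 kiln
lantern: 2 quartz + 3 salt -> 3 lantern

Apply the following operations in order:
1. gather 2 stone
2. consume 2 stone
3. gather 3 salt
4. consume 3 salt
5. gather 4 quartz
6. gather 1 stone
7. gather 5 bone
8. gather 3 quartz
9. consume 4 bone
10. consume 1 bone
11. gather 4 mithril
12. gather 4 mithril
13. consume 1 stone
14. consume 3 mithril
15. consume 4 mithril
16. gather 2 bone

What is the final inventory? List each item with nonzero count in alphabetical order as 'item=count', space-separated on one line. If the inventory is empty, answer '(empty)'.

After 1 (gather 2 stone): stone=2
After 2 (consume 2 stone): (empty)
After 3 (gather 3 salt): salt=3
After 4 (consume 3 salt): (empty)
After 5 (gather 4 quartz): quartz=4
After 6 (gather 1 stone): quartz=4 stone=1
After 7 (gather 5 bone): bone=5 quartz=4 stone=1
After 8 (gather 3 quartz): bone=5 quartz=7 stone=1
After 9 (consume 4 bone): bone=1 quartz=7 stone=1
After 10 (consume 1 bone): quartz=7 stone=1
After 11 (gather 4 mithril): mithril=4 quartz=7 stone=1
After 12 (gather 4 mithril): mithril=8 quartz=7 stone=1
After 13 (consume 1 stone): mithril=8 quartz=7
After 14 (consume 3 mithril): mithril=5 quartz=7
After 15 (consume 4 mithril): mithril=1 quartz=7
After 16 (gather 2 bone): bone=2 mithril=1 quartz=7

Answer: bone=2 mithril=1 quartz=7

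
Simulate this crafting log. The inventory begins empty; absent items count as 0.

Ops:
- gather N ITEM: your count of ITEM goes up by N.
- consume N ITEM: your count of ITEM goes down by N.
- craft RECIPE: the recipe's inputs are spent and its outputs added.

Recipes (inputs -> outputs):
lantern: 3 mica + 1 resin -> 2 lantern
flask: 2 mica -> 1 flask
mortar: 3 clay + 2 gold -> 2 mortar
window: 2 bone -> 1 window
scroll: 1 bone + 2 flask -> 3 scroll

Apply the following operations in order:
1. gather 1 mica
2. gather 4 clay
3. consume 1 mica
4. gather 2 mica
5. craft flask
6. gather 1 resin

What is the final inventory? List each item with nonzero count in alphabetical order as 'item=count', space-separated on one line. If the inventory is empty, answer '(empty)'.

Answer: clay=4 flask=1 resin=1

Derivation:
After 1 (gather 1 mica): mica=1
After 2 (gather 4 clay): clay=4 mica=1
After 3 (consume 1 mica): clay=4
After 4 (gather 2 mica): clay=4 mica=2
After 5 (craft flask): clay=4 flask=1
After 6 (gather 1 resin): clay=4 flask=1 resin=1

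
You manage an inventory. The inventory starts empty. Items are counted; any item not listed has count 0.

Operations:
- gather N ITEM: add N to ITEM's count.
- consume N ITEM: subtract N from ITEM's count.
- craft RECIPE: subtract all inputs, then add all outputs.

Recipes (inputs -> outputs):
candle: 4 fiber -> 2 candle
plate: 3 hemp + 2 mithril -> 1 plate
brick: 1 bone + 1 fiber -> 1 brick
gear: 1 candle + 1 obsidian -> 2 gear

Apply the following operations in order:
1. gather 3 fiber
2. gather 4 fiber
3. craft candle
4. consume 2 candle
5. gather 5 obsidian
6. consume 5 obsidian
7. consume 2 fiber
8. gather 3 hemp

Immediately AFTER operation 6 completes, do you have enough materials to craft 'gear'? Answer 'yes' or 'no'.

After 1 (gather 3 fiber): fiber=3
After 2 (gather 4 fiber): fiber=7
After 3 (craft candle): candle=2 fiber=3
After 4 (consume 2 candle): fiber=3
After 5 (gather 5 obsidian): fiber=3 obsidian=5
After 6 (consume 5 obsidian): fiber=3

Answer: no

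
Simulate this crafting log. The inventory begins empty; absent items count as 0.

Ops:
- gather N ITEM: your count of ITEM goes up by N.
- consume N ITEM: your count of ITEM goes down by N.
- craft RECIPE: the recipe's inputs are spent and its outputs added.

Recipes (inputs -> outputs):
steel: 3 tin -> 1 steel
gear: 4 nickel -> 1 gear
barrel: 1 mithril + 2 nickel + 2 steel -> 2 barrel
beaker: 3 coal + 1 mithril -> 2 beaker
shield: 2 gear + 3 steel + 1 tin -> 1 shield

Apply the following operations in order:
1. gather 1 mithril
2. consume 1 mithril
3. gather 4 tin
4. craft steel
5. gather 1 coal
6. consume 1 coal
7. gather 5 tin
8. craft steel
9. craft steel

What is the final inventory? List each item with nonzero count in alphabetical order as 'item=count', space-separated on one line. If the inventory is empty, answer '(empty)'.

After 1 (gather 1 mithril): mithril=1
After 2 (consume 1 mithril): (empty)
After 3 (gather 4 tin): tin=4
After 4 (craft steel): steel=1 tin=1
After 5 (gather 1 coal): coal=1 steel=1 tin=1
After 6 (consume 1 coal): steel=1 tin=1
After 7 (gather 5 tin): steel=1 tin=6
After 8 (craft steel): steel=2 tin=3
After 9 (craft steel): steel=3

Answer: steel=3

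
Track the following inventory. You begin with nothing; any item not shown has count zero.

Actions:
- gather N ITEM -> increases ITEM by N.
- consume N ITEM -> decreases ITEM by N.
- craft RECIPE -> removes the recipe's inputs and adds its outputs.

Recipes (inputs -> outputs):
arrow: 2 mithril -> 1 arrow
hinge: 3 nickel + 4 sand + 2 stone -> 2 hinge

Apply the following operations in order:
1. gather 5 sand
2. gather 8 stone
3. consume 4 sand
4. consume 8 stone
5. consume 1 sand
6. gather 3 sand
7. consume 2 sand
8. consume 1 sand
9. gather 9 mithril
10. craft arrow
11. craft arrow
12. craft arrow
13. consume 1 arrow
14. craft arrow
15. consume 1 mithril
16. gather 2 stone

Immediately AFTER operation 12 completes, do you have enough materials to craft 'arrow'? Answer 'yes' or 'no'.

After 1 (gather 5 sand): sand=5
After 2 (gather 8 stone): sand=5 stone=8
After 3 (consume 4 sand): sand=1 stone=8
After 4 (consume 8 stone): sand=1
After 5 (consume 1 sand): (empty)
After 6 (gather 3 sand): sand=3
After 7 (consume 2 sand): sand=1
After 8 (consume 1 sand): (empty)
After 9 (gather 9 mithril): mithril=9
After 10 (craft arrow): arrow=1 mithril=7
After 11 (craft arrow): arrow=2 mithril=5
After 12 (craft arrow): arrow=3 mithril=3

Answer: yes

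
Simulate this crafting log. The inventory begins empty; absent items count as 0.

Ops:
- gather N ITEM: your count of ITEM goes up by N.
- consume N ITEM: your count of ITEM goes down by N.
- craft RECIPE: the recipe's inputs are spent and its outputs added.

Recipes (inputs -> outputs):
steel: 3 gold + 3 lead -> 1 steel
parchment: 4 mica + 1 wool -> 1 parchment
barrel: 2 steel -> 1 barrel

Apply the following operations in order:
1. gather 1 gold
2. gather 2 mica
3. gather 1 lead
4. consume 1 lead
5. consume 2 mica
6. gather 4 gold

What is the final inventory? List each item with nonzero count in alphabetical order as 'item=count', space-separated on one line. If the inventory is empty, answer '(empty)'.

After 1 (gather 1 gold): gold=1
After 2 (gather 2 mica): gold=1 mica=2
After 3 (gather 1 lead): gold=1 lead=1 mica=2
After 4 (consume 1 lead): gold=1 mica=2
After 5 (consume 2 mica): gold=1
After 6 (gather 4 gold): gold=5

Answer: gold=5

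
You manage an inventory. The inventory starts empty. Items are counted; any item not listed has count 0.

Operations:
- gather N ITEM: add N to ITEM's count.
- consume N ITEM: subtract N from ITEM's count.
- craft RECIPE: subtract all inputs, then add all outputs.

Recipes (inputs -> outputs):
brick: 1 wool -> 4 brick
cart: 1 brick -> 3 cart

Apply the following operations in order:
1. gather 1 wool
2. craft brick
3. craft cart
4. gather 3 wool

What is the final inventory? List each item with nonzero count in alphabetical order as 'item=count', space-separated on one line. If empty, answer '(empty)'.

Answer: brick=3 cart=3 wool=3

Derivation:
After 1 (gather 1 wool): wool=1
After 2 (craft brick): brick=4
After 3 (craft cart): brick=3 cart=3
After 4 (gather 3 wool): brick=3 cart=3 wool=3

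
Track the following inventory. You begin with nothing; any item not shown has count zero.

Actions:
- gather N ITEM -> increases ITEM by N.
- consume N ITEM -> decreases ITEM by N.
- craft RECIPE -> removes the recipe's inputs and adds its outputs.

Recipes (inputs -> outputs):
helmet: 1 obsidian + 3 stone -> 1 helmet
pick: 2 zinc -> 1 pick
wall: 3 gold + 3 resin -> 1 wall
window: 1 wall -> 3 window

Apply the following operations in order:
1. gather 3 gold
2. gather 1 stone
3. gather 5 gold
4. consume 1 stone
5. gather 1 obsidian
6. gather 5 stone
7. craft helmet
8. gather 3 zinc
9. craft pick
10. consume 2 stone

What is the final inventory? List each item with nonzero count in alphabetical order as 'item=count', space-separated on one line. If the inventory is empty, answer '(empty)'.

After 1 (gather 3 gold): gold=3
After 2 (gather 1 stone): gold=3 stone=1
After 3 (gather 5 gold): gold=8 stone=1
After 4 (consume 1 stone): gold=8
After 5 (gather 1 obsidian): gold=8 obsidian=1
After 6 (gather 5 stone): gold=8 obsidian=1 stone=5
After 7 (craft helmet): gold=8 helmet=1 stone=2
After 8 (gather 3 zinc): gold=8 helmet=1 stone=2 zinc=3
After 9 (craft pick): gold=8 helmet=1 pick=1 stone=2 zinc=1
After 10 (consume 2 stone): gold=8 helmet=1 pick=1 zinc=1

Answer: gold=8 helmet=1 pick=1 zinc=1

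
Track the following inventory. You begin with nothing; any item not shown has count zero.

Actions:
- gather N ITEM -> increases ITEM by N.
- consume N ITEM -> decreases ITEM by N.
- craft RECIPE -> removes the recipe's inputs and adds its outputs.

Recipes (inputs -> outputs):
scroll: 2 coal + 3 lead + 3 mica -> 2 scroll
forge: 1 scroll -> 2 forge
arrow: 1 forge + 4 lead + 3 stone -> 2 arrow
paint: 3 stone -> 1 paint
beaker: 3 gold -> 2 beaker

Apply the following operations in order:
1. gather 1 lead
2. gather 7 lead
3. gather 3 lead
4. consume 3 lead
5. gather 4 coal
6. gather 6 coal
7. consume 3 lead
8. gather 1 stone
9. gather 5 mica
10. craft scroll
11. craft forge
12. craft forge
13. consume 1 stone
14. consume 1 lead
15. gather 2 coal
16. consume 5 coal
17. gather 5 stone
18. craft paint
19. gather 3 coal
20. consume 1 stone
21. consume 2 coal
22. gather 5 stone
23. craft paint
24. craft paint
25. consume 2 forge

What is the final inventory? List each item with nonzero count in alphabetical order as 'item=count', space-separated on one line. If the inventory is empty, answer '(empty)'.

Answer: coal=6 forge=2 lead=1 mica=2 paint=3

Derivation:
After 1 (gather 1 lead): lead=1
After 2 (gather 7 lead): lead=8
After 3 (gather 3 lead): lead=11
After 4 (consume 3 lead): lead=8
After 5 (gather 4 coal): coal=4 lead=8
After 6 (gather 6 coal): coal=10 lead=8
After 7 (consume 3 lead): coal=10 lead=5
After 8 (gather 1 stone): coal=10 lead=5 stone=1
After 9 (gather 5 mica): coal=10 lead=5 mica=5 stone=1
After 10 (craft scroll): coal=8 lead=2 mica=2 scroll=2 stone=1
After 11 (craft forge): coal=8 forge=2 lead=2 mica=2 scroll=1 stone=1
After 12 (craft forge): coal=8 forge=4 lead=2 mica=2 stone=1
After 13 (consume 1 stone): coal=8 forge=4 lead=2 mica=2
After 14 (consume 1 lead): coal=8 forge=4 lead=1 mica=2
After 15 (gather 2 coal): coal=10 forge=4 lead=1 mica=2
After 16 (consume 5 coal): coal=5 forge=4 lead=1 mica=2
After 17 (gather 5 stone): coal=5 forge=4 lead=1 mica=2 stone=5
After 18 (craft paint): coal=5 forge=4 lead=1 mica=2 paint=1 stone=2
After 19 (gather 3 coal): coal=8 forge=4 lead=1 mica=2 paint=1 stone=2
After 20 (consume 1 stone): coal=8 forge=4 lead=1 mica=2 paint=1 stone=1
After 21 (consume 2 coal): coal=6 forge=4 lead=1 mica=2 paint=1 stone=1
After 22 (gather 5 stone): coal=6 forge=4 lead=1 mica=2 paint=1 stone=6
After 23 (craft paint): coal=6 forge=4 lead=1 mica=2 paint=2 stone=3
After 24 (craft paint): coal=6 forge=4 lead=1 mica=2 paint=3
After 25 (consume 2 forge): coal=6 forge=2 lead=1 mica=2 paint=3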